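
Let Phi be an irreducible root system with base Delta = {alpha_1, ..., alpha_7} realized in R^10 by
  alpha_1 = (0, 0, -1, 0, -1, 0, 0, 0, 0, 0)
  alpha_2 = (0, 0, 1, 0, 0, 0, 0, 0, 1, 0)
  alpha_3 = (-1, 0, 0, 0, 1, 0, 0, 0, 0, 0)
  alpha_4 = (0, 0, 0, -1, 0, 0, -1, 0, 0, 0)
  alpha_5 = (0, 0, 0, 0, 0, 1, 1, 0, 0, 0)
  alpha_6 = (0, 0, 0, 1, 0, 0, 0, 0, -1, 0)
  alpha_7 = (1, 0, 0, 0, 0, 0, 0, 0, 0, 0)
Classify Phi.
type B_7

Compute the Cartan integers a_ij = 2(alpha_i, alpha_j)/(alpha_j, alpha_j); the resulting 7x7 Cartan matrix is
[[2, -1, -1, 0, 0, 0, 0], [-1, 2, 0, 0, 0, -1, 0], [-1, 0, 2, 0, 0, 0, -2], [0, 0, 0, 2, -1, -1, 0], [0, 0, 0, -1, 2, 0, 0], [0, -1, 0, -1, 0, 2, 0], [0, 0, -1, 0, 0, 0, 2]].
The roots have two lengths (squared-length ratio 2:1); the short ones are alpha_{7}. The associated Dynkin diagram is a chain of 7 nodes with a double edge at one end; the terminal node there is the unique short simple root (B_7), so the type is B_7 (the algebra so(15)).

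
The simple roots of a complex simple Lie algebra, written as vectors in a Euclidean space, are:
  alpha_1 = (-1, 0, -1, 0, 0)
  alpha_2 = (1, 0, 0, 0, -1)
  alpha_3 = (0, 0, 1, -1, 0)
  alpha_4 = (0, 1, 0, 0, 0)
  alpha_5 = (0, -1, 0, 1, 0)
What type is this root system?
B_5

Compute the Cartan integers a_ij = 2(alpha_i, alpha_j)/(alpha_j, alpha_j); the resulting 5x5 Cartan matrix is
[[2, -1, -1, 0, 0], [-1, 2, 0, 0, 0], [-1, 0, 2, 0, -1], [0, 0, 0, 2, -1], [0, 0, -1, -2, 2]].
The roots have two lengths (squared-length ratio 2:1); the short ones are alpha_{4}. The associated Dynkin diagram is a chain of 5 nodes with a double edge at one end; the terminal node there is the unique short simple root (B_5), so the type is B_5 (the algebra so(11)).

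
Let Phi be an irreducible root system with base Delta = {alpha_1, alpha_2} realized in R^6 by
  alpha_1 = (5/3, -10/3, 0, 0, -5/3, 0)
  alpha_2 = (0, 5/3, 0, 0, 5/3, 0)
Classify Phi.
Compute the Cartan integers a_ij = 2(alpha_i, alpha_j)/(alpha_j, alpha_j); the resulting 2x2 Cartan matrix is
[[2, -3], [-1, 2]].
The roots have two lengths (squared-length ratio 3:1); the short ones are alpha_{2}. The associated Dynkin diagram is two nodes joined by a triple edge (G_2), so the type is G_2.

G_2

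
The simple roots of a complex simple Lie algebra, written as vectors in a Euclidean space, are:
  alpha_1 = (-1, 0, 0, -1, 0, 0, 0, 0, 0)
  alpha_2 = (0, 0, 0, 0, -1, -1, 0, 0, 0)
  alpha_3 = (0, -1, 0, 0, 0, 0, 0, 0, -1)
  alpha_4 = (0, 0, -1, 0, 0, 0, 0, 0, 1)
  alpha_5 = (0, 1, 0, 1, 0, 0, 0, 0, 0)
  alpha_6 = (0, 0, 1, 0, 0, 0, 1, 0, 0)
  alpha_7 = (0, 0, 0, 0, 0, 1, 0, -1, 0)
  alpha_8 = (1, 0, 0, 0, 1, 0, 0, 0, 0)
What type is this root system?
A8

Compute the Cartan integers a_ij = 2(alpha_i, alpha_j)/(alpha_j, alpha_j); the resulting 8x8 Cartan matrix is
[[2, 0, 0, 0, -1, 0, 0, -1], [0, 2, 0, 0, 0, 0, -1, -1], [0, 0, 2, -1, -1, 0, 0, 0], [0, 0, -1, 2, 0, -1, 0, 0], [-1, 0, -1, 0, 2, 0, 0, 0], [0, 0, 0, -1, 0, 2, 0, 0], [0, -1, 0, 0, 0, 0, 2, 0], [-1, -1, 0, 0, 0, 0, 0, 2]].
All simple roots have the same length, so the diagram is simply laced. The associated Dynkin diagram is a chain of 8 nodes with single edges (A_8), so the type is A_8 (the algebra sl(9)).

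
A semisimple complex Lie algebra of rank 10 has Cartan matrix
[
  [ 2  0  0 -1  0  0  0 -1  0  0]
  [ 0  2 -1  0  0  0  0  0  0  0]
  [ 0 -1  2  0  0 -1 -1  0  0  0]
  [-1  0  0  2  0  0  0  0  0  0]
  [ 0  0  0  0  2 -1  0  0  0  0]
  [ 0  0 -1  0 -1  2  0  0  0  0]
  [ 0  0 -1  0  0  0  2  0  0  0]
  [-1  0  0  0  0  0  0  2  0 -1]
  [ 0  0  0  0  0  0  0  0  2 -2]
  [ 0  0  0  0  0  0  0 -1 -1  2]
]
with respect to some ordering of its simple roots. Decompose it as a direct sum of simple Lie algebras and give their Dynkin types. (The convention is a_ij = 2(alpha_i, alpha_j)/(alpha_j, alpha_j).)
The diagram associated to this matrix has two connected components: the simple roots {alpha_1, alpha_4, alpha_8, alpha_9, alpha_10} form a chain of 5 nodes with a double edge at one end; the terminal node there is the unique long simple root (C_5), and {alpha_2, alpha_3, alpha_5, alpha_6, alpha_7} form a chain of 3 nodes with a fork of two nodes at one end (D_5). A semisimple Lie algebra decomposes uniquely as the direct sum of simple ideals, one per connected component of its Dynkin diagram, so g ≅ C_5 ⊕ D_5 (dimension 55 + 45 = 100).

C_5 + D_5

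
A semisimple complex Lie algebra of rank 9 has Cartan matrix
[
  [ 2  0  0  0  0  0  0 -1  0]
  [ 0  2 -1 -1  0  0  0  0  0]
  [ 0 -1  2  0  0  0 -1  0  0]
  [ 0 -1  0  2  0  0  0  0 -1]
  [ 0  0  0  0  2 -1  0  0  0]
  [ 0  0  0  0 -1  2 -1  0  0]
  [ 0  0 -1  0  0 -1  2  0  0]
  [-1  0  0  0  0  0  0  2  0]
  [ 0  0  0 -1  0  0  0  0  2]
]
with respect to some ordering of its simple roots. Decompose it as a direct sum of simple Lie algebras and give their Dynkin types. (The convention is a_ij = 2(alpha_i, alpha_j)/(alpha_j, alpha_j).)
The diagram associated to this matrix has two connected components: the simple roots {alpha_1, alpha_8} form a chain of 2 nodes with single edges (A_2), and {alpha_2, alpha_3, alpha_4, alpha_5, alpha_6, alpha_7, alpha_9} form a chain of 7 nodes with single edges (A_7). A semisimple Lie algebra decomposes uniquely as the direct sum of simple ideals, one per connected component of its Dynkin diagram, so g ≅ A_2 ⊕ A_7 (dimension 8 + 63 = 71).

A_2 + A_7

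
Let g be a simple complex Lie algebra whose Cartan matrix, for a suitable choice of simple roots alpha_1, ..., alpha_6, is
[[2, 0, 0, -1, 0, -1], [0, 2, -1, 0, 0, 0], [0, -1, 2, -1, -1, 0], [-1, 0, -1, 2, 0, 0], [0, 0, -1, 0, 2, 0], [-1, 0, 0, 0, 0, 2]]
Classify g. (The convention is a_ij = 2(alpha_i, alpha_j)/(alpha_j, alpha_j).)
The matrix has rank 6 with 2's on the diagonal. Reading the off-diagonal entries as Dynkin edges (a single edge where a_ij = a_ji = -1; a double or triple edge where a_ij * a_ji = 2 or 3), the diagram is a chain of 4 nodes with a fork of two nodes at one end (D_6). One simple-root ordering that puts it in standard form is (alpha_6, alpha_1, alpha_4, alpha_3, alpha_5, alpha_2). So the algebra is type D_6, i.e. so(12).

D_6 (so(12))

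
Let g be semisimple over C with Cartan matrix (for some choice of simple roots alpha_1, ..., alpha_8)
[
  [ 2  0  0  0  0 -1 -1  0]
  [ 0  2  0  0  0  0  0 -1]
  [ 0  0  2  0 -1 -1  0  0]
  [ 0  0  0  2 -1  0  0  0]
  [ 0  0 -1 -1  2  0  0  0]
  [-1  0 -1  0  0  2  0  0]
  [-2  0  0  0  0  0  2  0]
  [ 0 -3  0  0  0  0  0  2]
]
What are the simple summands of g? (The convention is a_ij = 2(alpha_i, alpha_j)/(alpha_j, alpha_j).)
The diagram associated to this matrix has two connected components: the simple roots {alpha_1, alpha_3, alpha_4, alpha_5, alpha_6, alpha_7} form a chain of 6 nodes with a double edge at one end; the terminal node there is the unique long simple root (C_6), and {alpha_2, alpha_8} form two nodes joined by a triple edge (G_2). A semisimple Lie algebra decomposes uniquely as the direct sum of simple ideals, one per connected component of its Dynkin diagram, so g ≅ C_6 ⊕ G_2 (dimension 78 + 14 = 92).

C6 ⊕ G2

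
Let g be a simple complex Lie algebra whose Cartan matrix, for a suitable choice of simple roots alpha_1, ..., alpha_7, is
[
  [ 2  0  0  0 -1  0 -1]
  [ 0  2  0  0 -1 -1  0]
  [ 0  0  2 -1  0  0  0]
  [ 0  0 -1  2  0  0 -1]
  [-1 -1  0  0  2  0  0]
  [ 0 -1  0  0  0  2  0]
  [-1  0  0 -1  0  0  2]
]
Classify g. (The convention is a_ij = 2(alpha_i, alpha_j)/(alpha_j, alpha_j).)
type A_7

The matrix has rank 7 with 2's on the diagonal. Reading the off-diagonal entries as Dynkin edges (a single edge where a_ij = a_ji = -1; a double or triple edge where a_ij * a_ji = 2 or 3), the diagram is a chain of 7 nodes with single edges (A_7). One simple-root ordering that puts it in standard form is (alpha_6, alpha_2, alpha_5, alpha_1, alpha_7, alpha_4, alpha_3). So the algebra is type A_7, i.e. sl(8).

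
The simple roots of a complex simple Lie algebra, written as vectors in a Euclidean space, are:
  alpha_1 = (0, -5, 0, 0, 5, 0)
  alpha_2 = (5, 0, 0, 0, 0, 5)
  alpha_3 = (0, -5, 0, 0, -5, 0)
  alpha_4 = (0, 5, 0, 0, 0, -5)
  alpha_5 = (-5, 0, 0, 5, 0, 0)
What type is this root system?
type D_5

Compute the Cartan integers a_ij = 2(alpha_i, alpha_j)/(alpha_j, alpha_j); the resulting 5x5 Cartan matrix is
[[2, 0, 0, -1, 0], [0, 2, 0, -1, -1], [0, 0, 2, -1, 0], [-1, -1, -1, 2, 0], [0, -1, 0, 0, 2]].
All simple roots have the same length, so the diagram is simply laced. The associated Dynkin diagram is a chain of 3 nodes with a fork of two nodes at one end (D_5), so the type is D_5 (the algebra so(10)).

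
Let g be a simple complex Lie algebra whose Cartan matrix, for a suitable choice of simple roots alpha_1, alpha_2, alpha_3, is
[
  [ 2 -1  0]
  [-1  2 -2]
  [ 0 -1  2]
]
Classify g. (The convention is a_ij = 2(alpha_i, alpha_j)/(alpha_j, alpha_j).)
type B_3

The matrix has rank 3 with 2's on the diagonal. Reading the off-diagonal entries as Dynkin edges (a single edge where a_ij = a_ji = -1; a double or triple edge where a_ij * a_ji = 2 or 3), the diagram is a chain of 3 nodes with a double edge at one end; the terminal node there is the unique short simple root (B_3). One simple-root ordering that puts it in standard form is (alpha_1, alpha_2, alpha_3). So the algebra is type B_3, i.e. so(7).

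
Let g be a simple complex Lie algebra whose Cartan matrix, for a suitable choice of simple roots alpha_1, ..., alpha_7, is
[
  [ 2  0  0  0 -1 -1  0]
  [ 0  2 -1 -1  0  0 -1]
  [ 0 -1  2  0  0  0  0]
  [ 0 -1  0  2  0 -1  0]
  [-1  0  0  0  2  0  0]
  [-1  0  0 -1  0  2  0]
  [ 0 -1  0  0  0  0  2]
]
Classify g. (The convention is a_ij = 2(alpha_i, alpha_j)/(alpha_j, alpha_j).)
D7

The matrix has rank 7 with 2's on the diagonal. Reading the off-diagonal entries as Dynkin edges (a single edge where a_ij = a_ji = -1; a double or triple edge where a_ij * a_ji = 2 or 3), the diagram is a chain of 5 nodes with a fork of two nodes at one end (D_7). One simple-root ordering that puts it in standard form is (alpha_5, alpha_1, alpha_6, alpha_4, alpha_2, alpha_3, alpha_7). So the algebra is type D_7, i.e. so(14).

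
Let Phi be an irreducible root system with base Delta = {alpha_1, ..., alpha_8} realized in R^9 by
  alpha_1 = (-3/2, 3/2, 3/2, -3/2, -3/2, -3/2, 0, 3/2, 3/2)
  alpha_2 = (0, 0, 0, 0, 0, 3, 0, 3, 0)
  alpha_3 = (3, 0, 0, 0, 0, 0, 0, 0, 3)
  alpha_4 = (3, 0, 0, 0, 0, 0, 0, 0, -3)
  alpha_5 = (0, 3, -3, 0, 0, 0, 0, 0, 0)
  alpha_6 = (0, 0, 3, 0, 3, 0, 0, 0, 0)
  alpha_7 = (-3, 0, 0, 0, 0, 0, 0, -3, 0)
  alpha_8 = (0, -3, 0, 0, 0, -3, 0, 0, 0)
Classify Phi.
Compute the Cartan integers a_ij = 2(alpha_i, alpha_j)/(alpha_j, alpha_j); the resulting 8x8 Cartan matrix is
[[2, 0, 0, -1, 0, 0, 0, 0], [0, 2, 0, 0, 0, 0, -1, -1], [0, 0, 2, 0, 0, 0, -1, 0], [-1, 0, 0, 2, 0, 0, -1, 0], [0, 0, 0, 0, 2, -1, 0, -1], [0, 0, 0, 0, -1, 2, 0, 0], [0, -1, -1, -1, 0, 0, 2, 0], [0, -1, 0, 0, -1, 0, 0, 2]].
All simple roots have the same length, so the diagram is simply laced. The associated Dynkin diagram is a chain of 7 nodes with one extra node attached to the third node from one end (E_8), so the type is E_8.

E_8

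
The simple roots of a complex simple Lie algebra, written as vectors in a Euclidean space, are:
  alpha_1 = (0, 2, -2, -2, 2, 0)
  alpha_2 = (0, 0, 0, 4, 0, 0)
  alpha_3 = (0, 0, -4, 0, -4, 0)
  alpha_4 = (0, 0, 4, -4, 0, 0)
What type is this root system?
Compute the Cartan integers a_ij = 2(alpha_i, alpha_j)/(alpha_j, alpha_j); the resulting 4x4 Cartan matrix is
[[2, -1, 0, 0], [-1, 2, 0, -1], [0, 0, 2, -1], [0, -2, -1, 2]].
The roots have two lengths (squared-length ratio 2:1); the short ones are alpha_{1,2}. The associated Dynkin diagram is a chain of 4 nodes with a double edge between the middle two (F_4), so the type is F_4.

F4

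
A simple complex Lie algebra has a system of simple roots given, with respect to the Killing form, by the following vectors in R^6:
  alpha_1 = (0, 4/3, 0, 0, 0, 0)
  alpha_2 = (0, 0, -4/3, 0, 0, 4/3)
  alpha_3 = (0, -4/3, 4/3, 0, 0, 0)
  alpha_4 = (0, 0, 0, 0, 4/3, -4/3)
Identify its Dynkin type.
type B_4

Compute the Cartan integers a_ij = 2(alpha_i, alpha_j)/(alpha_j, alpha_j); the resulting 4x4 Cartan matrix is
[[2, 0, -1, 0], [0, 2, -1, -1], [-2, -1, 2, 0], [0, -1, 0, 2]].
The roots have two lengths (squared-length ratio 2:1); the short ones are alpha_{1}. The associated Dynkin diagram is a chain of 4 nodes with a double edge at one end; the terminal node there is the unique short simple root (B_4), so the type is B_4 (the algebra so(9)).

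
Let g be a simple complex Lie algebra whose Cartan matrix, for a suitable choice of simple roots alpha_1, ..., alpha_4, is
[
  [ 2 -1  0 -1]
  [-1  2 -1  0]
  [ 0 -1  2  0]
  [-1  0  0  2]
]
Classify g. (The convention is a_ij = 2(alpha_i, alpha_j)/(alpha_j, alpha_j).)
A_4

The matrix has rank 4 with 2's on the diagonal. Reading the off-diagonal entries as Dynkin edges (a single edge where a_ij = a_ji = -1; a double or triple edge where a_ij * a_ji = 2 or 3), the diagram is a chain of 4 nodes with single edges (A_4). One simple-root ordering that puts it in standard form is (alpha_3, alpha_2, alpha_1, alpha_4). So the algebra is type A_4, i.e. sl(5).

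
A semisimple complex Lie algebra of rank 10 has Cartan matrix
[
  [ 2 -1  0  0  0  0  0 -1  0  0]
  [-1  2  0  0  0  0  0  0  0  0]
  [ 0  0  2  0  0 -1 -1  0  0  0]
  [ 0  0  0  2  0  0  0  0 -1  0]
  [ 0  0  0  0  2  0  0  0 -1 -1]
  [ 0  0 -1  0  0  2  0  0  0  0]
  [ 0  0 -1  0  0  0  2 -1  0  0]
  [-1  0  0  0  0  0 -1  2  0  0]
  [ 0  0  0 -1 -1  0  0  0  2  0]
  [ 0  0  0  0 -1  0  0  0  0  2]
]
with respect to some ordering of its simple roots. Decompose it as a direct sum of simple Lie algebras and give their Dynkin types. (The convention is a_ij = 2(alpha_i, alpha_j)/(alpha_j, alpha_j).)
The diagram associated to this matrix has two connected components: the simple roots {alpha_4, alpha_5, alpha_9, alpha_10} form a chain of 4 nodes with single edges (A_4), and {alpha_1, alpha_2, alpha_3, alpha_6, alpha_7, alpha_8} form a chain of 6 nodes with single edges (A_6). A semisimple Lie algebra decomposes uniquely as the direct sum of simple ideals, one per connected component of its Dynkin diagram, so g ≅ A_4 ⊕ A_6 (dimension 24 + 48 = 72).

A_4 ⊕ A_6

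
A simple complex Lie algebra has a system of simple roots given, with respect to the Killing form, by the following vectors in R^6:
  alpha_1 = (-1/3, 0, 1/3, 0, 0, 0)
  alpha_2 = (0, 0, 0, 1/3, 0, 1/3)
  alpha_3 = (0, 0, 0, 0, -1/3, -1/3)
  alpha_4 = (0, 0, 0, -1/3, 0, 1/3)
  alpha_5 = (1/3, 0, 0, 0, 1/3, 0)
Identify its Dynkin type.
D_5 (so(10))

Compute the Cartan integers a_ij = 2(alpha_i, alpha_j)/(alpha_j, alpha_j); the resulting 5x5 Cartan matrix is
[[2, 0, 0, 0, -1], [0, 2, -1, 0, 0], [0, -1, 2, -1, -1], [0, 0, -1, 2, 0], [-1, 0, -1, 0, 2]].
All simple roots have the same length, so the diagram is simply laced. The associated Dynkin diagram is a chain of 3 nodes with a fork of two nodes at one end (D_5), so the type is D_5 (the algebra so(10)).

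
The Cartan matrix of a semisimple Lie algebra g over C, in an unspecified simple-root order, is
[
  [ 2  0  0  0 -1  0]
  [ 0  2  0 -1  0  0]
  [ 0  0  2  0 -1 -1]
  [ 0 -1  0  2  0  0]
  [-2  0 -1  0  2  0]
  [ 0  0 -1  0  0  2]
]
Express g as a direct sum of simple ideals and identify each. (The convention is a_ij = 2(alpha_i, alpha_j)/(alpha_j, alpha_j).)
A_2 (sl(3)) ⊕ B_4 (so(9))

The diagram associated to this matrix has two connected components: the simple roots {alpha_2, alpha_4} form a chain of 2 nodes with single edges (A_2), and {alpha_1, alpha_3, alpha_5, alpha_6} form a chain of 4 nodes with a double edge at one end; the terminal node there is the unique short simple root (B_4). A semisimple Lie algebra decomposes uniquely as the direct sum of simple ideals, one per connected component of its Dynkin diagram, so g ≅ A_2 ⊕ B_4 (dimension 8 + 36 = 44).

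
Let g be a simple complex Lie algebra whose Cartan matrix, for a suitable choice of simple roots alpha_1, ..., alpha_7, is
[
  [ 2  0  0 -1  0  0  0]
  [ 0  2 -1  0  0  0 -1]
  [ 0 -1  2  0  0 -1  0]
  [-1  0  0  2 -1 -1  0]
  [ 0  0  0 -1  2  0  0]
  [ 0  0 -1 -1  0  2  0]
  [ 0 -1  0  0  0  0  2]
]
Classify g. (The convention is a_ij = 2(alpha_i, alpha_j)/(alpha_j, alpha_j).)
D_7 (so(14))

The matrix has rank 7 with 2's on the diagonal. Reading the off-diagonal entries as Dynkin edges (a single edge where a_ij = a_ji = -1; a double or triple edge where a_ij * a_ji = 2 or 3), the diagram is a chain of 5 nodes with a fork of two nodes at one end (D_7). One simple-root ordering that puts it in standard form is (alpha_7, alpha_2, alpha_3, alpha_6, alpha_4, alpha_5, alpha_1). So the algebra is type D_7, i.e. so(14).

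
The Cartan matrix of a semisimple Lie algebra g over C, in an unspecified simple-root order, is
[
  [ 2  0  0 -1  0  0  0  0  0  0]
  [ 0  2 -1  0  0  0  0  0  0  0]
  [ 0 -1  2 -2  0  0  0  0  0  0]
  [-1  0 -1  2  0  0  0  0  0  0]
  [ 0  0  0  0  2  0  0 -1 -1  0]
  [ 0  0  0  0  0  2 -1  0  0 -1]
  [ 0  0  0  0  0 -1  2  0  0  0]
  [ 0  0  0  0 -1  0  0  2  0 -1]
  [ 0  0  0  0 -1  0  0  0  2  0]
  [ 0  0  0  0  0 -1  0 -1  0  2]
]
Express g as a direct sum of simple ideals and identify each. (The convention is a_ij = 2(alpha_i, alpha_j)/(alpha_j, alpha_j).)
The diagram associated to this matrix has two connected components: the simple roots {alpha_5, alpha_6, alpha_7, alpha_8, alpha_9, alpha_10} form a chain of 6 nodes with single edges (A_6), and {alpha_1, alpha_2, alpha_3, alpha_4} form a chain of 4 nodes with a double edge between the middle two (F_4). A semisimple Lie algebra decomposes uniquely as the direct sum of simple ideals, one per connected component of its Dynkin diagram, so g ≅ A_6 ⊕ F_4 (dimension 48 + 52 = 100).

A6 ⊕ F4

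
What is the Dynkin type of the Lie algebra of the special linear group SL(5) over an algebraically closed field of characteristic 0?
A_4

This is sl(5), which has dimension 5^2 - 1 = 24 and rank 5 - 1 = 4 (a Cartan subalgebra is the diagonal traceless matrices). In the classification of classical Lie algebras, the special linear algebra sl(n+1) has type A_n; here n = 4, so the Dynkin diagram is a chain of 4 nodes with single edges (A_4). Hence the type is A_4.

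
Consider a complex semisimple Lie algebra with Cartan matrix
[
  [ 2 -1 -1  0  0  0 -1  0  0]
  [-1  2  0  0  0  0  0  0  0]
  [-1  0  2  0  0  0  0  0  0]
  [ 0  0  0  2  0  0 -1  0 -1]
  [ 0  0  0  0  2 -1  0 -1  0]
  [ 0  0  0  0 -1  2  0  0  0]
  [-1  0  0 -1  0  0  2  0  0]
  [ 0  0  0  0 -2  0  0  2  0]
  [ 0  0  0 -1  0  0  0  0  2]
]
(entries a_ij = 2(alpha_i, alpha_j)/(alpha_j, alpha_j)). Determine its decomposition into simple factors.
C_3 ⊕ D_6

The diagram associated to this matrix has two connected components: the simple roots {alpha_5, alpha_6, alpha_8} form a chain of 3 nodes with a double edge at one end; the terminal node there is the unique long simple root (C_3), and {alpha_1, alpha_2, alpha_3, alpha_4, alpha_7, alpha_9} form a chain of 4 nodes with a fork of two nodes at one end (D_6). A semisimple Lie algebra decomposes uniquely as the direct sum of simple ideals, one per connected component of its Dynkin diagram, so g ≅ C_3 ⊕ D_6 (dimension 21 + 66 = 87).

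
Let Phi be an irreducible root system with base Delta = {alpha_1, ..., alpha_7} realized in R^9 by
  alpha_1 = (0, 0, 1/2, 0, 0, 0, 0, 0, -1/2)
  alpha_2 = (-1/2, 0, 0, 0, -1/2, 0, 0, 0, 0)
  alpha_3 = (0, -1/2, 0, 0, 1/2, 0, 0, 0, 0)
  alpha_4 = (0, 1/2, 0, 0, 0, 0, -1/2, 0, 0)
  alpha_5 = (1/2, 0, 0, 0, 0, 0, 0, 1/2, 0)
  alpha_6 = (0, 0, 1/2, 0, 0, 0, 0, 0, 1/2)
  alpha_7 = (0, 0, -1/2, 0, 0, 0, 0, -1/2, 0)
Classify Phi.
Compute the Cartan integers a_ij = 2(alpha_i, alpha_j)/(alpha_j, alpha_j); the resulting 7x7 Cartan matrix is
[[2, 0, 0, 0, 0, 0, -1], [0, 2, -1, 0, -1, 0, 0], [0, -1, 2, -1, 0, 0, 0], [0, 0, -1, 2, 0, 0, 0], [0, -1, 0, 0, 2, 0, -1], [0, 0, 0, 0, 0, 2, -1], [-1, 0, 0, 0, -1, -1, 2]].
All simple roots have the same length, so the diagram is simply laced. The associated Dynkin diagram is a chain of 5 nodes with a fork of two nodes at one end (D_7), so the type is D_7 (the algebra so(14)).

D_7 (so(14))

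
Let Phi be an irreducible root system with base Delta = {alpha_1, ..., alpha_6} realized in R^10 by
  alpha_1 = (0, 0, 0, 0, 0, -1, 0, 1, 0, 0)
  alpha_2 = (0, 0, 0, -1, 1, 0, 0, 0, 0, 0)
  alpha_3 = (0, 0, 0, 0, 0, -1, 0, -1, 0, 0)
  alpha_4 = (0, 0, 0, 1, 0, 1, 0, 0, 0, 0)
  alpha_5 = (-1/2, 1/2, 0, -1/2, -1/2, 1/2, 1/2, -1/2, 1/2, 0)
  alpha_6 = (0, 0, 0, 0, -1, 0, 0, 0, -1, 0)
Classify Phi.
E_6

Compute the Cartan integers a_ij = 2(alpha_i, alpha_j)/(alpha_j, alpha_j); the resulting 6x6 Cartan matrix is
[[2, 0, 0, -1, -1, 0], [0, 2, 0, -1, 0, -1], [0, 0, 2, -1, 0, 0], [-1, -1, -1, 2, 0, 0], [-1, 0, 0, 0, 2, 0], [0, -1, 0, 0, 0, 2]].
All simple roots have the same length, so the diagram is simply laced. The associated Dynkin diagram is a chain of 5 nodes with one extra node attached to the third node from one end (E_6), so the type is E_6.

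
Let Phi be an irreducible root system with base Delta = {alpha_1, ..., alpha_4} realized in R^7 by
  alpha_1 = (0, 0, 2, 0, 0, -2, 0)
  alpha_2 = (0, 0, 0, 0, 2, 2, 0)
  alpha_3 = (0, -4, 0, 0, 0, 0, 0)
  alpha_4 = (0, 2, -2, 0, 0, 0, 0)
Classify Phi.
C4

Compute the Cartan integers a_ij = 2(alpha_i, alpha_j)/(alpha_j, alpha_j); the resulting 4x4 Cartan matrix is
[[2, -1, 0, -1], [-1, 2, 0, 0], [0, 0, 2, -2], [-1, 0, -1, 2]].
The roots have two lengths (squared-length ratio 2:1); the short ones are alpha_{1,2,4}. The associated Dynkin diagram is a chain of 4 nodes with a double edge at one end; the terminal node there is the unique long simple root (C_4), so the type is C_4 (the algebra sp(8)).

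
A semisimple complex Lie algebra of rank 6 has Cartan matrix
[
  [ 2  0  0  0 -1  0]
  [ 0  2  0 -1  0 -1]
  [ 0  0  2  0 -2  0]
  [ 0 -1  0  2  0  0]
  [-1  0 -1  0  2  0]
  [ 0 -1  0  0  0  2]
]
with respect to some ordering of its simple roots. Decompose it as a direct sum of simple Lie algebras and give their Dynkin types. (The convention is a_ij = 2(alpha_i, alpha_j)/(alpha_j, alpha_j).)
The diagram associated to this matrix has two connected components: the simple roots {alpha_2, alpha_4, alpha_6} form a chain of 3 nodes with single edges (A_3), and {alpha_1, alpha_3, alpha_5} form a chain of 3 nodes with a double edge at one end; the terminal node there is the unique long simple root (C_3). A semisimple Lie algebra decomposes uniquely as the direct sum of simple ideals, one per connected component of its Dynkin diagram, so g ≅ A_3 ⊕ C_3 (dimension 15 + 21 = 36).

type A_3 ⊕ type C_3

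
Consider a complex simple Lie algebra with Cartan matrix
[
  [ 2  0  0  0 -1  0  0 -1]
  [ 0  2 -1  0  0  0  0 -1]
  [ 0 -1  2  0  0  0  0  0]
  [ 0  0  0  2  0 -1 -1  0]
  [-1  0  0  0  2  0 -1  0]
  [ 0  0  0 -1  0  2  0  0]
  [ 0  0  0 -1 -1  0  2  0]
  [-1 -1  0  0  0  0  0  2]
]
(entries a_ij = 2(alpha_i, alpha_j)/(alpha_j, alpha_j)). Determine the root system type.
The matrix has rank 8 with 2's on the diagonal. Reading the off-diagonal entries as Dynkin edges (a single edge where a_ij = a_ji = -1; a double or triple edge where a_ij * a_ji = 2 or 3), the diagram is a chain of 8 nodes with single edges (A_8). One simple-root ordering that puts it in standard form is (alpha_3, alpha_2, alpha_8, alpha_1, alpha_5, alpha_7, alpha_4, alpha_6). So the algebra is type A_8, i.e. sl(9).

A8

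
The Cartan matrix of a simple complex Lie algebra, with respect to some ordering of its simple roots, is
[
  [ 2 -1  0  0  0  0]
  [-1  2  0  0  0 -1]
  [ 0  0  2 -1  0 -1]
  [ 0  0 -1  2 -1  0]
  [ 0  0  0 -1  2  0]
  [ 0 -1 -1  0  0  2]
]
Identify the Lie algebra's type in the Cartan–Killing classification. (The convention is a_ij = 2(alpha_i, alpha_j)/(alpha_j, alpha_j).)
The matrix has rank 6 with 2's on the diagonal. Reading the off-diagonal entries as Dynkin edges (a single edge where a_ij = a_ji = -1; a double or triple edge where a_ij * a_ji = 2 or 3), the diagram is a chain of 6 nodes with single edges (A_6). One simple-root ordering that puts it in standard form is (alpha_5, alpha_4, alpha_3, alpha_6, alpha_2, alpha_1). So the algebra is type A_6, i.e. sl(7).

A_6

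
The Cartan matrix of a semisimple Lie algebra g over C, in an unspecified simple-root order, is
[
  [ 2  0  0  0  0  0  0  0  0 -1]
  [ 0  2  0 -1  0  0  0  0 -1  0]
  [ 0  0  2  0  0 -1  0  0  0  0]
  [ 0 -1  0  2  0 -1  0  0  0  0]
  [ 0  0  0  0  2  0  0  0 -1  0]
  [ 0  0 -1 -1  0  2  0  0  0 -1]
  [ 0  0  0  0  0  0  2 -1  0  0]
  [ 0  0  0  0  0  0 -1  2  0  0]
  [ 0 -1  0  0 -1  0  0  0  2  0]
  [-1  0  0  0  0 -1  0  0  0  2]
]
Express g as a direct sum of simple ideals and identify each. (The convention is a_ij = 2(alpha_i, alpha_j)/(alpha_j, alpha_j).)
A_2 (sl(3)) ⊕ E_8

The diagram associated to this matrix has two connected components: the simple roots {alpha_7, alpha_8} form a chain of 2 nodes with single edges (A_2), and {alpha_1, alpha_2, alpha_3, alpha_4, alpha_5, alpha_6, alpha_9, alpha_10} form a chain of 7 nodes with one extra node attached to the third node from one end (E_8). A semisimple Lie algebra decomposes uniquely as the direct sum of simple ideals, one per connected component of its Dynkin diagram, so g ≅ A_2 ⊕ E_8 (dimension 8 + 248 = 256).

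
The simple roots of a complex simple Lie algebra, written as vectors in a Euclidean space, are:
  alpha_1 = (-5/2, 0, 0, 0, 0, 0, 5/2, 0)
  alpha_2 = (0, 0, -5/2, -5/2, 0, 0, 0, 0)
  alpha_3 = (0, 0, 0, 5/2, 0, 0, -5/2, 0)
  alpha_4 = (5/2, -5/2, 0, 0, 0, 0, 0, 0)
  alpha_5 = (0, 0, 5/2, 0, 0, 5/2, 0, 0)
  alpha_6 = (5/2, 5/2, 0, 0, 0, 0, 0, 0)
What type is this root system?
D_6

Compute the Cartan integers a_ij = 2(alpha_i, alpha_j)/(alpha_j, alpha_j); the resulting 6x6 Cartan matrix is
[[2, 0, -1, -1, 0, -1], [0, 2, -1, 0, -1, 0], [-1, -1, 2, 0, 0, 0], [-1, 0, 0, 2, 0, 0], [0, -1, 0, 0, 2, 0], [-1, 0, 0, 0, 0, 2]].
All simple roots have the same length, so the diagram is simply laced. The associated Dynkin diagram is a chain of 4 nodes with a fork of two nodes at one end (D_6), so the type is D_6 (the algebra so(12)).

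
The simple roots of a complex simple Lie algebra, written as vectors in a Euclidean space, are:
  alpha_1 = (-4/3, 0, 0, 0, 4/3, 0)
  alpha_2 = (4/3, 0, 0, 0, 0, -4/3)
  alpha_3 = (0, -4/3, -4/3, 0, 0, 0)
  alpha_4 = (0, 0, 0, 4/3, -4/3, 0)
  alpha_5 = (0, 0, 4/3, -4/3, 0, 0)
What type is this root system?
Compute the Cartan integers a_ij = 2(alpha_i, alpha_j)/(alpha_j, alpha_j); the resulting 5x5 Cartan matrix is
[[2, -1, 0, -1, 0], [-1, 2, 0, 0, 0], [0, 0, 2, 0, -1], [-1, 0, 0, 2, -1], [0, 0, -1, -1, 2]].
All simple roots have the same length, so the diagram is simply laced. The associated Dynkin diagram is a chain of 5 nodes with single edges (A_5), so the type is A_5 (the algebra sl(6)).

A_5 (sl(6))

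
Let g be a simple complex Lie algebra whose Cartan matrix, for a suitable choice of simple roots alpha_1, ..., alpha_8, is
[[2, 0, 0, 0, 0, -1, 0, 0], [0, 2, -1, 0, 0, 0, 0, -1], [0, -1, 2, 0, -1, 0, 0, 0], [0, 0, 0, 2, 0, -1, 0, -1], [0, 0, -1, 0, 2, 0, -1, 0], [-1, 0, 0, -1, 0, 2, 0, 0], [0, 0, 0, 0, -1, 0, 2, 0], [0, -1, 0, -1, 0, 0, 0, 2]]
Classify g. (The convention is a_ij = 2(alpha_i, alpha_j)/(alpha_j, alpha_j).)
A8

The matrix has rank 8 with 2's on the diagonal. Reading the off-diagonal entries as Dynkin edges (a single edge where a_ij = a_ji = -1; a double or triple edge where a_ij * a_ji = 2 or 3), the diagram is a chain of 8 nodes with single edges (A_8). One simple-root ordering that puts it in standard form is (alpha_7, alpha_5, alpha_3, alpha_2, alpha_8, alpha_4, alpha_6, alpha_1). So the algebra is type A_8, i.e. sl(9).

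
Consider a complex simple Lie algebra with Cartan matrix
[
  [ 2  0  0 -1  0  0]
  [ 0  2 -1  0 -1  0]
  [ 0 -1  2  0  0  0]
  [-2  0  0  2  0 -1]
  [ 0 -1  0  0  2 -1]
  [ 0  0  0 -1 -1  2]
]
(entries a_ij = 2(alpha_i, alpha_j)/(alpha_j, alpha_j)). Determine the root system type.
The matrix has rank 6 with 2's on the diagonal. Reading the off-diagonal entries as Dynkin edges (a single edge where a_ij = a_ji = -1; a double or triple edge where a_ij * a_ji = 2 or 3), the diagram is a chain of 6 nodes with a double edge at one end; the terminal node there is the unique short simple root (B_6). One simple-root ordering that puts it in standard form is (alpha_3, alpha_2, alpha_5, alpha_6, alpha_4, alpha_1). So the algebra is type B_6, i.e. so(13).

B6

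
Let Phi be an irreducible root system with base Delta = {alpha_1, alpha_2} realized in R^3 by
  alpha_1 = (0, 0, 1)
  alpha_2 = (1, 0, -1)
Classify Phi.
Compute the Cartan integers a_ij = 2(alpha_i, alpha_j)/(alpha_j, alpha_j); the resulting 2x2 Cartan matrix is
[[2, -1], [-2, 2]].
The roots have two lengths (squared-length ratio 2:1); the short ones are alpha_{1}. The associated Dynkin diagram is a chain of 2 nodes with a double edge at one end; the terminal node there is the unique short simple root (B_2), so the type is B_2 (the algebra so(5)).

B_2 (so(5))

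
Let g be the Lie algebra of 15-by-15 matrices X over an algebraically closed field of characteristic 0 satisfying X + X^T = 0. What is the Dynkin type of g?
This is so(15) with 15 odd, which has dimension 15(15-1)/2 = 105 and rank (15-1)/2 = 7. In the classification of classical Lie algebras, the orthogonal algebra so(2n+1) in an odd number of variables has type B_n; here n = 7, so the Dynkin diagram is a chain of 7 nodes with a double edge at one end; the terminal node there is the unique short simple root (B_7). Hence the type is B_7.

B_7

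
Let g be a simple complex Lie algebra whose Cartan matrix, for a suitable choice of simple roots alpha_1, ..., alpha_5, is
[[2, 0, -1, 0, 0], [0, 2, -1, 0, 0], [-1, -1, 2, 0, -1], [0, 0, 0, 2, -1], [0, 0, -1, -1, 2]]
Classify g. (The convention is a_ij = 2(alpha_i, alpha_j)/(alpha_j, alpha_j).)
The matrix has rank 5 with 2's on the diagonal. Reading the off-diagonal entries as Dynkin edges (a single edge where a_ij = a_ji = -1; a double or triple edge where a_ij * a_ji = 2 or 3), the diagram is a chain of 3 nodes with a fork of two nodes at one end (D_5). One simple-root ordering that puts it in standard form is (alpha_4, alpha_5, alpha_3, alpha_1, alpha_2). So the algebra is type D_5, i.e. so(10).

D_5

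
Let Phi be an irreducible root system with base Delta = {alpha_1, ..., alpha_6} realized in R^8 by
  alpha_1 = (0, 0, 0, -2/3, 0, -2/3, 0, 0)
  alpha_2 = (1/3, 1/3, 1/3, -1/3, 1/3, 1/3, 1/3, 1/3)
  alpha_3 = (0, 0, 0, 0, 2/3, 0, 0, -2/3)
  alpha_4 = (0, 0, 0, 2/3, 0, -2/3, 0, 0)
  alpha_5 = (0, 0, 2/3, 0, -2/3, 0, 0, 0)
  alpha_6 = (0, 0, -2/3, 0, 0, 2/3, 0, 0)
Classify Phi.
type E_6

Compute the Cartan integers a_ij = 2(alpha_i, alpha_j)/(alpha_j, alpha_j); the resulting 6x6 Cartan matrix is
[[2, 0, 0, 0, 0, -1], [0, 2, 0, -1, 0, 0], [0, 0, 2, 0, -1, 0], [0, -1, 0, 2, 0, -1], [0, 0, -1, 0, 2, -1], [-1, 0, 0, -1, -1, 2]].
All simple roots have the same length, so the diagram is simply laced. The associated Dynkin diagram is a chain of 5 nodes with one extra node attached to the third node from one end (E_6), so the type is E_6.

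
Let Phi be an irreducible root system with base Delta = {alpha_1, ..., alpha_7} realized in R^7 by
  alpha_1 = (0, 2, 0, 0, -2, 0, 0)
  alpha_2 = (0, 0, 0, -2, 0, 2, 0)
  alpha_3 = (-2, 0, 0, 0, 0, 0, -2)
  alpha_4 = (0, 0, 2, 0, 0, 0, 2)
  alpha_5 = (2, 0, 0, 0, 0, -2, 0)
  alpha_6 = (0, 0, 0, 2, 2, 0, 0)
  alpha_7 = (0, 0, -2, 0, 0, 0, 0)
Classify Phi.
type B_7

Compute the Cartan integers a_ij = 2(alpha_i, alpha_j)/(alpha_j, alpha_j); the resulting 7x7 Cartan matrix is
[[2, 0, 0, 0, 0, -1, 0], [0, 2, 0, 0, -1, -1, 0], [0, 0, 2, -1, -1, 0, 0], [0, 0, -1, 2, 0, 0, -2], [0, -1, -1, 0, 2, 0, 0], [-1, -1, 0, 0, 0, 2, 0], [0, 0, 0, -1, 0, 0, 2]].
The roots have two lengths (squared-length ratio 2:1); the short ones are alpha_{7}. The associated Dynkin diagram is a chain of 7 nodes with a double edge at one end; the terminal node there is the unique short simple root (B_7), so the type is B_7 (the algebra so(15)).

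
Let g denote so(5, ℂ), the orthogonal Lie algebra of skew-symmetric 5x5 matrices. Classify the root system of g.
This is so(5) with 5 odd, which has dimension 5(5-1)/2 = 10 and rank (5-1)/2 = 2. In the classification of classical Lie algebras, the orthogonal algebra so(2n+1) in an odd number of variables has type B_n; here n = 2, so the Dynkin diagram is a chain of 2 nodes with a double edge at one end; the terminal node there is the unique short simple root (B_2). Hence the type is B_2.

type B_2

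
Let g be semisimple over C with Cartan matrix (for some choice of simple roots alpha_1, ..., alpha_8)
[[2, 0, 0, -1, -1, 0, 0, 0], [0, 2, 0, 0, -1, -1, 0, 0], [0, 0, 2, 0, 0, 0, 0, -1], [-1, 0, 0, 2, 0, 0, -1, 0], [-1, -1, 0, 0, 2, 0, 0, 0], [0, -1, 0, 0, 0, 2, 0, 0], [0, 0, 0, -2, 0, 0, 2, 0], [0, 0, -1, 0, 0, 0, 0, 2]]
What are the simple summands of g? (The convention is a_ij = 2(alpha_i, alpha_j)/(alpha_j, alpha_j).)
The diagram associated to this matrix has two connected components: the simple roots {alpha_3, alpha_8} form a chain of 2 nodes with single edges (A_2), and {alpha_1, alpha_2, alpha_4, alpha_5, alpha_6, alpha_7} form a chain of 6 nodes with a double edge at one end; the terminal node there is the unique long simple root (C_6). A semisimple Lie algebra decomposes uniquely as the direct sum of simple ideals, one per connected component of its Dynkin diagram, so g ≅ A_2 ⊕ C_6 (dimension 8 + 78 = 86).

A_2 ⊕ C_6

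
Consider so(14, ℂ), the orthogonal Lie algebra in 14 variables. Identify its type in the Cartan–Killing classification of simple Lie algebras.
This is so(14) with 14 even, which has dimension 14(14-1)/2 = 91 and rank 14/2 = 7. In the classification of classical Lie algebras, the orthogonal algebra so(2n) in an even number of variables has type D_n; here n = 7, so the Dynkin diagram is a chain of 5 nodes with a fork of two nodes at one end (D_7). Hence the type is D_7.

type D_7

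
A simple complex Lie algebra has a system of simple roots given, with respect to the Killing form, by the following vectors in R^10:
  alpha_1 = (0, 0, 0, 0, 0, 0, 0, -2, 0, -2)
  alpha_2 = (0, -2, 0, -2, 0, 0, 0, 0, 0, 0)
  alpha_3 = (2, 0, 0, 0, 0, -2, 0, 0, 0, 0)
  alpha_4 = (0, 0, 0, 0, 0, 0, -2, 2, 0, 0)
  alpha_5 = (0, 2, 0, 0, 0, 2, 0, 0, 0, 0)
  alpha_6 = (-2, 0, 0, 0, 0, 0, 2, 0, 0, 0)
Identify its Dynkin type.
Compute the Cartan integers a_ij = 2(alpha_i, alpha_j)/(alpha_j, alpha_j); the resulting 6x6 Cartan matrix is
[[2, 0, 0, -1, 0, 0], [0, 2, 0, 0, -1, 0], [0, 0, 2, 0, -1, -1], [-1, 0, 0, 2, 0, -1], [0, -1, -1, 0, 2, 0], [0, 0, -1, -1, 0, 2]].
All simple roots have the same length, so the diagram is simply laced. The associated Dynkin diagram is a chain of 6 nodes with single edges (A_6), so the type is A_6 (the algebra sl(7)).

A_6 (sl(7))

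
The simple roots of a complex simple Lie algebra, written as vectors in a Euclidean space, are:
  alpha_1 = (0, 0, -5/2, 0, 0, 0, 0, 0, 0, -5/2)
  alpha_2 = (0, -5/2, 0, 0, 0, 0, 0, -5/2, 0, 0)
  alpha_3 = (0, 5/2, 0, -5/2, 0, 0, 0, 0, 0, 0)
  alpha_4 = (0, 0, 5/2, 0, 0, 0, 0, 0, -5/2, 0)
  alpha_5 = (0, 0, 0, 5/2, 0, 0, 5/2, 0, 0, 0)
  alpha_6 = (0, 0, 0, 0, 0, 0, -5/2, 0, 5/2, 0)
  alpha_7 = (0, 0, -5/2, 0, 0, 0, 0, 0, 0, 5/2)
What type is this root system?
Compute the Cartan integers a_ij = 2(alpha_i, alpha_j)/(alpha_j, alpha_j); the resulting 7x7 Cartan matrix is
[[2, 0, 0, -1, 0, 0, 0], [0, 2, -1, 0, 0, 0, 0], [0, -1, 2, 0, -1, 0, 0], [-1, 0, 0, 2, 0, -1, -1], [0, 0, -1, 0, 2, -1, 0], [0, 0, 0, -1, -1, 2, 0], [0, 0, 0, -1, 0, 0, 2]].
All simple roots have the same length, so the diagram is simply laced. The associated Dynkin diagram is a chain of 5 nodes with a fork of two nodes at one end (D_7), so the type is D_7 (the algebra so(14)).

D_7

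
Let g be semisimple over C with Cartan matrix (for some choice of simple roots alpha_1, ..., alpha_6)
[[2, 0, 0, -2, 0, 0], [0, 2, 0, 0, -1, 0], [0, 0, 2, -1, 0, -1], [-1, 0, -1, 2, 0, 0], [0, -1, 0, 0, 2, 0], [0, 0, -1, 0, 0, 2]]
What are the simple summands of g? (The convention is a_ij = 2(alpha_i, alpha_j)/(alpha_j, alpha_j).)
A_2 + C_4

The diagram associated to this matrix has two connected components: the simple roots {alpha_2, alpha_5} form a chain of 2 nodes with single edges (A_2), and {alpha_1, alpha_3, alpha_4, alpha_6} form a chain of 4 nodes with a double edge at one end; the terminal node there is the unique long simple root (C_4). A semisimple Lie algebra decomposes uniquely as the direct sum of simple ideals, one per connected component of its Dynkin diagram, so g ≅ A_2 ⊕ C_4 (dimension 8 + 36 = 44).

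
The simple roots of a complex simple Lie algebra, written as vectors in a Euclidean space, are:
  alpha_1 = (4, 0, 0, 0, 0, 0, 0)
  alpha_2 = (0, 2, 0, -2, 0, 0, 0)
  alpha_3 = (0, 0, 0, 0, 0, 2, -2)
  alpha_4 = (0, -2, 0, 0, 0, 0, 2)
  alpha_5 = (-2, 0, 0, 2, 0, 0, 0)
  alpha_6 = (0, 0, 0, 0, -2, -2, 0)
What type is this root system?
Compute the Cartan integers a_ij = 2(alpha_i, alpha_j)/(alpha_j, alpha_j); the resulting 6x6 Cartan matrix is
[[2, 0, 0, 0, -2, 0], [0, 2, 0, -1, -1, 0], [0, 0, 2, -1, 0, -1], [0, -1, -1, 2, 0, 0], [-1, -1, 0, 0, 2, 0], [0, 0, -1, 0, 0, 2]].
The roots have two lengths (squared-length ratio 2:1); the short ones are alpha_{2,3,4,5,6}. The associated Dynkin diagram is a chain of 6 nodes with a double edge at one end; the terminal node there is the unique long simple root (C_6), so the type is C_6 (the algebra sp(12)).

C6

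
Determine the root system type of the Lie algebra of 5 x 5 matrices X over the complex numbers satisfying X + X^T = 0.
This is so(5) with 5 odd, which has dimension 5(5-1)/2 = 10 and rank (5-1)/2 = 2. In the classification of classical Lie algebras, the orthogonal algebra so(2n+1) in an odd number of variables has type B_n; here n = 2, so the Dynkin diagram is a chain of 2 nodes with a double edge at one end; the terminal node there is the unique short simple root (B_2). Hence the type is B_2.

type B_2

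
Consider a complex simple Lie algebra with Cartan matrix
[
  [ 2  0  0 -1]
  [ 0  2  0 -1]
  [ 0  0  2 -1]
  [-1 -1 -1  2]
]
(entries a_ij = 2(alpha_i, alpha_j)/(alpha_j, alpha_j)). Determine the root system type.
The matrix has rank 4 with 2's on the diagonal. Reading the off-diagonal entries as Dynkin edges (a single edge where a_ij = a_ji = -1; a double or triple edge where a_ij * a_ji = 2 or 3), the diagram is a chain of 2 nodes with a fork of two nodes at one end (D_4). One simple-root ordering that puts it in standard form is (alpha_2, alpha_4, alpha_1, alpha_3). So the algebra is type D_4, i.e. so(8).

type D_4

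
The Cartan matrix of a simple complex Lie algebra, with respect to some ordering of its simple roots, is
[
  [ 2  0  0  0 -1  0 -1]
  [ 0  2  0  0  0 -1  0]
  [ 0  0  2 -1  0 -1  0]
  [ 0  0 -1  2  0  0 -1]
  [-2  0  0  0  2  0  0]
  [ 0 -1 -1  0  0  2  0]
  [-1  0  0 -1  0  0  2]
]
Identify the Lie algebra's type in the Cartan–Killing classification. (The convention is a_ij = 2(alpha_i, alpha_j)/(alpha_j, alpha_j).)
The matrix has rank 7 with 2's on the diagonal. Reading the off-diagonal entries as Dynkin edges (a single edge where a_ij = a_ji = -1; a double or triple edge where a_ij * a_ji = 2 or 3), the diagram is a chain of 7 nodes with a double edge at one end; the terminal node there is the unique long simple root (C_7). One simple-root ordering that puts it in standard form is (alpha_2, alpha_6, alpha_3, alpha_4, alpha_7, alpha_1, alpha_5). So the algebra is type C_7, i.e. sp(14).

C7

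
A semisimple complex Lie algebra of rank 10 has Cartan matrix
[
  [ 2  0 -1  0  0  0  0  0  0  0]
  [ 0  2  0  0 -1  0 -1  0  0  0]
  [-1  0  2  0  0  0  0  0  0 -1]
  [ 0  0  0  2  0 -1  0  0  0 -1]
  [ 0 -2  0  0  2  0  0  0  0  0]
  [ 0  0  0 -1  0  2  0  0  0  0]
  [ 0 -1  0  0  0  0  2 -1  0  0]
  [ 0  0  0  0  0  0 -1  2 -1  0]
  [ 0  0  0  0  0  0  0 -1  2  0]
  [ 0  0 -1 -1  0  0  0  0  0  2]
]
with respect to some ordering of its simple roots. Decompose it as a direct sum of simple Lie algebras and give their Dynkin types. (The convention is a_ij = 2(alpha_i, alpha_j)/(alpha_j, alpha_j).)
A_5 ⊕ C_5

The diagram associated to this matrix has two connected components: the simple roots {alpha_1, alpha_3, alpha_4, alpha_6, alpha_10} form a chain of 5 nodes with single edges (A_5), and {alpha_2, alpha_5, alpha_7, alpha_8, alpha_9} form a chain of 5 nodes with a double edge at one end; the terminal node there is the unique long simple root (C_5). A semisimple Lie algebra decomposes uniquely as the direct sum of simple ideals, one per connected component of its Dynkin diagram, so g ≅ A_5 ⊕ C_5 (dimension 35 + 55 = 90).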